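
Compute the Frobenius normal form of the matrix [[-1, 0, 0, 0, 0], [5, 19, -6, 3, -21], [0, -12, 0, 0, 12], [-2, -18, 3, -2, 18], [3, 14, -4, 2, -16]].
R = [[0, -2, 0, 0, 0], [1, -3, 0, 0, 0], [0, 0, 0, 0, 12], [0, 0, 1, 0, 16], [0, 0, 0, 1, 3]]

The invariant factors of A (the non-unit diagonal entries of the Smith normal form of xI - A over ℚ[x]) are (x + 1)(x + 2), (x - 6)(x + 1)(x + 2), each dividing the next. The characteristic polynomial is their product, (x - 6)(x + 1)^2(x + 2)^2.

The rational canonical form is the block-diagonal matrix of companion matrices C(f_i):
R = [[0, -2, 0, 0, 0], [1, -3, 0, 0, 0], [0, 0, 0, 0, 12], [0, 0, 1, 0, 16], [0, 0, 0, 1, 3]].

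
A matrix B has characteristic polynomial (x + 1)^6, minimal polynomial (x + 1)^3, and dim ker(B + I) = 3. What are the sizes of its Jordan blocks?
Jordan blocks: (-1, 3), (-1, 2), (-1, 1)

λ = -1: algebraic multiplicity 6 (exponent in χ_B), largest block size 3 (exponent in m_B), 3 blocks (geometric multiplicity). These force block sizes [3, 2, 1].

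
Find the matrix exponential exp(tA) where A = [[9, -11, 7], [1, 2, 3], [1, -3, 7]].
e^{tA} = [[(5*t^2 + 6*t + 2)*e^{6*t}/2, t*(-5*t - 11)*e^{6*t}, t*(14 - 5*t)*e^{6*t}/2], [t*(t + 1)*e^{6*t}, (-2*t^2 - 4*t + 1)*e^{6*t}, t*(3 - t)*e^{6*t}], [t*(t + 2)*e^{6*t}/2, t*(-t - 3)*e^{6*t}, (-t^2/2 + t + 1)*e^{6*t}]]

A has Jordan form J = [[6, 1, 0], [0, 6, 1], [0, 0, 6]] with A = PJP^{-1}, so e^{tA} = P e^{tJ} P^{-1}.

For a Jordan block J_k(λ), e^{tJ_k(λ)} = e^{λt} · (I + tN + t^2 N^2/2! + ... + t^{k-1} N^{k-1}/(k-1)!) where N is the nilpotent superdiagonal part.

Assembling the blocks and conjugating back gives the entries of e^{tA} as shown above.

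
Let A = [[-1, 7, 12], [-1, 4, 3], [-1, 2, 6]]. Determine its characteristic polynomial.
χ_A(x) = (x - 3)^3

xI - A = [[x + 1, -7, -12], [1, x - 4, -3], [1, -2, x - 6]].

Expanding det(xI - A) along the first row:
det(xI - A) = + (x + 1)·det([[x - 4, -3], [-2, x - 6]]) - (-7)·det([[1, -3], [1, x - 6]]) + (-12)·det([[1, x - 4], [1, -2]]).

Evaluating gives χ_A(x) = x^3 - 9x^2 + 27x - 27 = (x - 3)^3.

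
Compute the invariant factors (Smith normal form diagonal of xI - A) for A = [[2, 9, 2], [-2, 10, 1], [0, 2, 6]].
(x - 6)^3

The Jordan structure of A has elementary divisors (x - 6)^3. Arranging the block sizes at each eigenvalue in decreasing order and taking row products gives the invariant factors.

Invariant factors (smallest first, each dividing the next): (x - 6)^3.

Check: the last factor (x - 6)^3 is the minimal polynomial, and the product (x - 6)^3 is the characteristic polynomial.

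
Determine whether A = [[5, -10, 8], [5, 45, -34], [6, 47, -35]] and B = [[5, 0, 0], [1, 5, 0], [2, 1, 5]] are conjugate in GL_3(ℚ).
Yes.

Two matrices over a field are similar if and only if they have the same invariant factors.

Both A and B have characteristic polynomial (x - 5)^3 and minimal polynomial (x - 5)^3. Computing further, both have invariant factors (x - 5)^3. Hence A and B are similar.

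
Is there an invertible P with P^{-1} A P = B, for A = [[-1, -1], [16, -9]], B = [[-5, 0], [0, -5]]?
Both have characteristic polynomial (x + 5)^2, but the minimal polynomial of A is (x + 5)^2 while the minimal polynomial of B is x + 5. The minimal polynomial is a similarity invariant, so A and B are not similar.

No.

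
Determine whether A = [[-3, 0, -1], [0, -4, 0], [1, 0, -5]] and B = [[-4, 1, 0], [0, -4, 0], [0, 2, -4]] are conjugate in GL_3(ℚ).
Yes.

Two matrices over a field are similar if and only if they have the same invariant factors.

Both A and B have characteristic polynomial (x + 4)^3 and minimal polynomial (x + 4)^2. Computing further, both have invariant factors x + 4, (x + 4)^2. Hence A and B are similar.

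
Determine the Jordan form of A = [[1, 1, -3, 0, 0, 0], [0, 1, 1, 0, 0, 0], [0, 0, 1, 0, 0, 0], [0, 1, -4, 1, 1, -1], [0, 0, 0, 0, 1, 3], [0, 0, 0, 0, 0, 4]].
J = [[1, 1, 0, 0, 0, 0], [0, 1, 1, 0, 0, 0], [0, 0, 1, 0, 0, 0], [0, 0, 0, 1, 1, 0], [0, 0, 0, 0, 1, 0], [0, 0, 0, 0, 0, 4]]

The characteristic polynomial is det(xI - A) = (x - 4)(x - 1)^5, so the eigenvalues are 1 (algebraic multiplicity 5), 4 (algebraic multiplicity 1).

For λ = 1: rank(A - I) = 4, rank((A - I)^2) = 2, rank((A - I)^3) = 1. The eigenspace has dimension 6 - 4 = 2, so there are 2 Jordan blocks; the rank sequence gives block sizes [3, 2].

For λ = 4: algebraic multiplicity 1 gives one 1×1 block.

Assembling the blocks gives the Jordan form J above.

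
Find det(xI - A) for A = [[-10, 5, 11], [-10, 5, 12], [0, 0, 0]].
xI - A = [[x + 10, -5, -11], [10, x - 5, -12], [0, 0, x]].

Expanding det(xI - A) along the first row:
det(xI - A) = + (x + 10)·det([[x - 5, -12], [0, x]]) - (-5)·det([[10, -12], [0, x]]) + (-11)·det([[10, x - 5], [0, 0]]).

Evaluating gives χ_A(x) = x^3 + 5x^2 = x^2(x + 5).

χ_A(x) = x^2(x + 5)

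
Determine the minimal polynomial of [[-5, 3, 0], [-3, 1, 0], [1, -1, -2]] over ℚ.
The characteristic polynomial factors as (x + 2)^3. The minimal polynomial is ∏(x - λ)^{k_λ} where k_λ is the size of the largest Jordan block at λ.

For λ = -2: rank(A + 2I) = 1, and the largest Jordan block has size 2 (the smallest k with rank((A + 2I)^k) = rank((A + 2I)^(k+1))).

So m_A(x) = (x + 2)^2.

m_A(x) = (x + 2)^2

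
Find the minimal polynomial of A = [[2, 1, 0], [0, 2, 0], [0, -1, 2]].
m_A(x) = (x - 2)^2

The characteristic polynomial factors as (x - 2)^3. The minimal polynomial is ∏(x - λ)^{k_λ} where k_λ is the size of the largest Jordan block at λ.

For λ = 2: rank(A - 2I) = 1, and the largest Jordan block has size 2 (the smallest k with rank((A - 2I)^k) = rank((A - 2I)^(k+1))).

So m_A(x) = (x - 2)^2.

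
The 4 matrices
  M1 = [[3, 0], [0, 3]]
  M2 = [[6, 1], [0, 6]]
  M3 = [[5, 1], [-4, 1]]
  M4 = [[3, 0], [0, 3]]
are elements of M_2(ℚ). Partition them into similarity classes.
Characteristic polynomials: χ_{M1} = (x - 3)^2, χ_{M2} = (x - 6)^2, χ_{M3} = (x - 3)^2, χ_{M4} = (x - 3)^2.

{M1, M4}: invariant factors x - 3, x - 3.

{M2}: invariant factors (x - 6)^2.

{M3}: invariant factors (x - 3)^2.

Matrices are similar if and only if their invariant-factor lists agree; the partition into similarity classes is {M1, M4}, {M2}, {M3}.

3 classes: {M1, M4}, {M2}, {M3}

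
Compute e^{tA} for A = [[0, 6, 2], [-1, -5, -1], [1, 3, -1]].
A has Jordan form J = [[-2, 1, 0], [0, -2, 0], [0, 0, -2]] with A = PJP^{-1}, so e^{tA} = P e^{tJ} P^{-1}.

For a Jordan block J_k(λ), e^{tJ_k(λ)} = e^{λt} · (I + tN + t^2 N^2/2! + ... + t^{k-1} N^{k-1}/(k-1)!) where N is the nilpotent superdiagonal part.

Assembling the blocks and conjugating back gives the entries of e^{tA} as shown above.

e^{tA} = [[(2*t + 1)*e^{-2*t}, 6*t*e^{-2*t}, 2*t*e^{-2*t}], [-t*e^{-2*t}, (1 - 3*t)*e^{-2*t}, -t*e^{-2*t}], [t*e^{-2*t}, 3*t*e^{-2*t}, (t + 1)*e^{-2*t}]]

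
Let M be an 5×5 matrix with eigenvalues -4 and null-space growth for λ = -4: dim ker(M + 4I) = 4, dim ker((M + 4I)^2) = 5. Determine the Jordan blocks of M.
λ = -4: successive nullity increments [4, 1] count blocks of size ≥ k; block sizes are [2, 1, 1, 1].

Jordan blocks: (-4, 2), (-4, 1), (-4, 1), (-4, 1)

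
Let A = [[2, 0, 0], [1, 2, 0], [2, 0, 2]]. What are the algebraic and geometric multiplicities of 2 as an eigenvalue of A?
algebraic multiplicity 3, geometric multiplicity 2

The characteristic polynomial is (x - 2)^3, so the factor x - 2 appears with exponent 3: the algebraic multiplicity is 3.

rank(A - 2I) = 1, so the eigenspace has dimension 3 - 1 = 2: the geometric multiplicity is 2.

Since 2 < 3, A is not diagonalizable.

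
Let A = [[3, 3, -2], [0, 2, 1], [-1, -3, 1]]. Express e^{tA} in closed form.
A has Jordan form J = [[2, 1, 0], [0, 2, 1], [0, 0, 2]] with A = PJP^{-1}, so e^{tA} = P e^{tJ} P^{-1}.

For a Jordan block J_k(λ), e^{tJ_k(λ)} = e^{λt} · (I + tN + t^2 N^2/2! + ... + t^{k-1} N^{k-1}/(k-1)!) where N is the nilpotent superdiagonal part.

Assembling the blocks and conjugating back gives the entries of e^{tA} as shown above.

e^{tA} = [[(3*t^2/2 + t + 1)*e^{2*t}, 3*t*(3*t + 2)*e^{2*t}/2, t*(3*t - 4)*e^{2*t}/2], [-t^2*e^{2*t}/2, (2 - 3*t^2)*e^{2*t}/2, t*(2 - t)*e^{2*t}/2], [-t*e^{2*t}, -3*t*e^{2*t}, (1 - t)*e^{2*t}]]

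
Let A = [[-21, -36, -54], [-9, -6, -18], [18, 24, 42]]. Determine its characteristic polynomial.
χ_A(x) = (x - 6)^2(x - 3)

xI - A = [[x + 21, 36, 54], [9, x + 6, 18], [-18, -24, x - 42]].

Expanding det(xI - A) along the first row:
det(xI - A) = + (x + 21)·det([[x + 6, 18], [-24, x - 42]]) - (36)·det([[9, 18], [-18, x - 42]]) + (54)·det([[9, x + 6], [-18, -24]]).

Evaluating gives χ_A(x) = x^3 - 15x^2 + 72x - 108 = (x - 6)^2(x - 3).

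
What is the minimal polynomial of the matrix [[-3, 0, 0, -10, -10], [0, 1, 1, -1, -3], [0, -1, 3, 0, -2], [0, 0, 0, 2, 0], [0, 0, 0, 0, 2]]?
m_A(x) = (x - 2)^3(x + 3)

The characteristic polynomial factors as (x - 2)^4(x + 3). The minimal polynomial is ∏(x - λ)^{k_λ} where k_λ is the size of the largest Jordan block at λ.

For λ = -3: rank(A + 3I) = 4, and the largest Jordan block has size 1 (the smallest k with rank((A + 3I)^k) = rank((A + 3I)^(k+1))).
For λ = 2: rank(A - 2I) = 3, and the largest Jordan block has size 3 (the smallest k with rank((A - 2I)^k) = rank((A - 2I)^(k+1))).

So m_A(x) = (x - 2)^3(x + 3).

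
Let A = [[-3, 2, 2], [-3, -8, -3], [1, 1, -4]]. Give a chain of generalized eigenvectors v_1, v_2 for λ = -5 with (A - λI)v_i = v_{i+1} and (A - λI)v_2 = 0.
We seek v_1 ∈ ker((A + 5I)^2) \ ker(A + 5I), then set v_{i+1} = (A + 5I) v_i.

One such chain is v_1 = [[1, 0, 0]]^T, v_2 = [[2, -3, 1]]^T. Check: (A + 5I) v_2 = [[0, 0, 0]]^T = 0.

v_1 = [[1, 0, 0]]^T, v_2 = [[2, -3, 1]]^T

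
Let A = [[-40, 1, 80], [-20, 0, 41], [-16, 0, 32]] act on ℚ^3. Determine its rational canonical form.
R = [[0, 0, -16], [1, 0, -20], [0, 1, -8]]

The invariant factors of A (the non-unit diagonal entries of the Smith normal form of xI - A over ℚ[x]) are (x + 2)^2(x + 4), each dividing the next. The characteristic polynomial is their product, (x + 2)^2(x + 4).

The rational canonical form is the block-diagonal matrix of companion matrices C(f_i):
R = [[0, 0, -16], [1, 0, -20], [0, 1, -8]].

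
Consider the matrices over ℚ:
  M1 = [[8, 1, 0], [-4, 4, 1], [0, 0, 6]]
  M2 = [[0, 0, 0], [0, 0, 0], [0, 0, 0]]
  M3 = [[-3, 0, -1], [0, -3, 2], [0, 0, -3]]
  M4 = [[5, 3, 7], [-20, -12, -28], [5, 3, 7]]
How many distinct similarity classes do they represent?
4 classes: {M1}, {M2}, {M3}, {M4}

Characteristic polynomials: χ_{M1} = (x - 6)^3, χ_{M2} = x^3, χ_{M3} = (x + 3)^3, χ_{M4} = x^3.

{M1}: invariant factors (x - 6)^3.

{M2}: invariant factors x, x, x.

{M3}: invariant factors x + 3, (x + 3)^2.

{M4}: invariant factors x, x^2.

Matrices are similar if and only if their invariant-factor lists agree; the partition into similarity classes is {M1}, {M2}, {M3}, {M4}.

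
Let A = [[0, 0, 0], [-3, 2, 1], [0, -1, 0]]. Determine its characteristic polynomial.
χ_A(x) = x(x - 1)^2

xI - A = [[x, 0, 0], [3, x - 2, -1], [0, 1, x]].

Expanding det(xI - A) along the first row:
det(xI - A) = + (x)·det([[x - 2, -1], [1, x]]) - (0)·det([[3, -1], [0, x]]) + (0)·det([[3, x - 2], [0, 1]]).

Evaluating gives χ_A(x) = x^3 - 2x^2 + x = x(x - 1)^2.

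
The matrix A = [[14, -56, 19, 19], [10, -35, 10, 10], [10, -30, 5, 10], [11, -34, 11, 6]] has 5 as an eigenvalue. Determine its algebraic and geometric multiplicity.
The characteristic polynomial is (x - 5)(x + 5)^3, so the factor x - 5 appears with exponent 1: the algebraic multiplicity is 1.

rank(A - 5I) = 3, so the eigenspace has dimension 4 - 3 = 1: the geometric multiplicity is 1.

algebraic multiplicity 1, geometric multiplicity 1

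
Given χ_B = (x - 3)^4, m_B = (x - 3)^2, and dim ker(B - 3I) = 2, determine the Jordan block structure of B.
Jordan blocks: (3, 2), (3, 2)

λ = 3: algebraic multiplicity 4 (exponent in χ_B), largest block size 2 (exponent in m_B), 2 blocks (geometric multiplicity). These force block sizes [2, 2].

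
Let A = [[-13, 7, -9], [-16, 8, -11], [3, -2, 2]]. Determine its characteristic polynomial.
χ_A(x) = (x + 1)^3

xI - A = [[x + 13, -7, 9], [16, x - 8, 11], [-3, 2, x - 2]].

Expanding det(xI - A) along the first row:
det(xI - A) = + (x + 13)·det([[x - 8, 11], [2, x - 2]]) - (-7)·det([[16, 11], [-3, x - 2]]) + (9)·det([[16, x - 8], [-3, 2]]).

Evaluating gives χ_A(x) = x^3 + 3x^2 + 3x + 1 = (x + 1)^3.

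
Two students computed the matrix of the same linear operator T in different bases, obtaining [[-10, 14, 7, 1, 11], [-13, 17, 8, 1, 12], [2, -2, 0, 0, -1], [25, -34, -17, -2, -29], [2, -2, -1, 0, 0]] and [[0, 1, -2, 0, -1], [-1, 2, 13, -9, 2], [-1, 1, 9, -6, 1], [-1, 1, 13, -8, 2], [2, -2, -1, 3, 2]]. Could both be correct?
Yes.

Two matrices over a field are similar if and only if they have the same invariant factors.

Both A and B have characteristic polynomial (x - 1)^5 and minimal polynomial (x - 1)^2. Computing further, both have invariant factors x - 1, (x - 1)^2, (x - 1)^2. Hence A and B are similar.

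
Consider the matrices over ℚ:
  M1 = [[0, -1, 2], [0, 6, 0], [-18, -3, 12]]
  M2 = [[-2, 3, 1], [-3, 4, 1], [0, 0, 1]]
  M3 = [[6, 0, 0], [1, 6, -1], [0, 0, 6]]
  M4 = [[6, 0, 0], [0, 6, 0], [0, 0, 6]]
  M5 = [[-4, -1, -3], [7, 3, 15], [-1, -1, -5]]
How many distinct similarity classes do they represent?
4 classes: {M1, M3}, {M2}, {M4}, {M5}

Characteristic polynomials: χ_{M1} = (x - 6)^3, χ_{M2} = (x - 1)^3, χ_{M3} = (x - 6)^3, χ_{M4} = (x - 6)^3, χ_{M5} = (x + 2)^3.

{M1, M3}: invariant factors x - 6, (x - 6)^2.

{M2}: invariant factors x - 1, (x - 1)^2.

{M4}: invariant factors x - 6, x - 6, x - 6.

{M5}: invariant factors (x + 2)^3.

Matrices are similar if and only if their invariant-factor lists agree; the partition into similarity classes is {M1, M3}, {M2}, {M4}, {M5}.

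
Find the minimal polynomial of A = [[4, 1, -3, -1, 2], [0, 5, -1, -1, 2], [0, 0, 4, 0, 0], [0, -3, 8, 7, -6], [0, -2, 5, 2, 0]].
m_A(x) = (x - 4)^3

The characteristic polynomial factors as (x - 4)^5. The minimal polynomial is ∏(x - λ)^{k_λ} where k_λ is the size of the largest Jordan block at λ.

For λ = 4: rank(A - 4I) = 2, and the largest Jordan block has size 3 (the smallest k with rank((A - 4I)^k) = rank((A - 4I)^(k+1))).

So m_A(x) = (x - 4)^3.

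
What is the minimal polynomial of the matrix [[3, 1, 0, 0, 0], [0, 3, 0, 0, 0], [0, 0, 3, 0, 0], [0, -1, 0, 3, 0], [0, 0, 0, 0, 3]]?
The characteristic polynomial factors as (x - 3)^5. The minimal polynomial is ∏(x - λ)^{k_λ} where k_λ is the size of the largest Jordan block at λ.

For λ = 3: rank(A - 3I) = 1, and the largest Jordan block has size 2 (the smallest k with rank((A - 3I)^k) = rank((A - 3I)^(k+1))).

So m_A(x) = (x - 3)^2.

m_A(x) = (x - 3)^2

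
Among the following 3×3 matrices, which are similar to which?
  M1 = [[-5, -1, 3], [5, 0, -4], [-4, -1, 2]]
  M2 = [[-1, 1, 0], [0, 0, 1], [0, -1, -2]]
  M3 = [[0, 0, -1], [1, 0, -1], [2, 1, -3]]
Characteristic polynomials: χ_{M1} = (x + 1)^3, χ_{M2} = (x + 1)^3, χ_{M3} = (x + 1)^3.

{M1, M2, M3}: invariant factors (x + 1)^3.

Matrices are similar if and only if their invariant-factor lists agree; the partition into similarity classes is {M1, M2, M3}.

1 class: {M1, M2, M3}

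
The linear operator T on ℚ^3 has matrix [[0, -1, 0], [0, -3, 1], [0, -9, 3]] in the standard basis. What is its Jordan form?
J = [[0, 1, 0], [0, 0, 1], [0, 0, 0]]

The characteristic polynomial is det(xI - A) = x^3, so the eigenvalues are 0 (algebraic multiplicity 3).

For λ = 0: rank(A) = 2, rank(A^2) = 1, rank(A^3) = 0. The eigenspace has dimension 3 - 2 = 1, so there is 1 Jordan block; the rank sequence gives block sizes [3].

Assembling the blocks gives the Jordan form J above.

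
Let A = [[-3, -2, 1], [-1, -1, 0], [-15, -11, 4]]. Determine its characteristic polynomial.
xI - A = [[x + 3, 2, -1], [1, x + 1, 0], [15, 11, x - 4]].

Expanding det(xI - A) along the first row:
det(xI - A) = + (x + 3)·det([[x + 1, 0], [11, x - 4]]) - (2)·det([[1, 0], [15, x - 4]]) + (-1)·det([[1, x + 1], [15, 11]]).

Evaluating gives χ_A(x) = x^3.

χ_A(x) = x^3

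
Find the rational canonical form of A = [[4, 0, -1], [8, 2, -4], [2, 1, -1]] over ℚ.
The invariant factors of A (the non-unit diagonal entries of the Smith normal form of xI - A over ℚ[x]) are (x - 2)^2(x - 1), each dividing the next. The characteristic polynomial is their product, (x - 2)^2(x - 1).

The rational canonical form is the block-diagonal matrix of companion matrices C(f_i):
R = [[0, 0, 4], [1, 0, -8], [0, 1, 5]].

R = [[0, 0, 4], [1, 0, -8], [0, 1, 5]]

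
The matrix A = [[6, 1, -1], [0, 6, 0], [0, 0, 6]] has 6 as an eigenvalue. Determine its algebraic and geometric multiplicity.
The characteristic polynomial is (x - 6)^3, so the factor x - 6 appears with exponent 3: the algebraic multiplicity is 3.

rank(A - 6I) = 1, so the eigenspace has dimension 3 - 1 = 2: the geometric multiplicity is 2.

Since 2 < 3, A is not diagonalizable.

algebraic multiplicity 3, geometric multiplicity 2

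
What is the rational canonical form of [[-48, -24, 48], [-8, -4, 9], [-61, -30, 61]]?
The invariant factors of A (the non-unit diagonal entries of the Smith normal form of xI - A over ℚ[x]) are (x - 4)(x - 3)(x - 2), each dividing the next. The characteristic polynomial is their product, (x - 4)(x - 3)(x - 2).

The rational canonical form is the block-diagonal matrix of companion matrices C(f_i):
R = [[0, 0, 24], [1, 0, -26], [0, 1, 9]].

R = [[0, 0, 24], [1, 0, -26], [0, 1, 9]]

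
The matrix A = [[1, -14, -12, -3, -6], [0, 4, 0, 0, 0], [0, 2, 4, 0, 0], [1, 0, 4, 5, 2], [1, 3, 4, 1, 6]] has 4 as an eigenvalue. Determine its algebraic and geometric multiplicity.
algebraic multiplicity 5, geometric multiplicity 3

The characteristic polynomial is (x - 4)^5, so the factor x - 4 appears with exponent 5: the algebraic multiplicity is 5.

rank(A - 4I) = 2, so the eigenspace has dimension 5 - 2 = 3: the geometric multiplicity is 3.

Since 3 < 5, A is not diagonalizable.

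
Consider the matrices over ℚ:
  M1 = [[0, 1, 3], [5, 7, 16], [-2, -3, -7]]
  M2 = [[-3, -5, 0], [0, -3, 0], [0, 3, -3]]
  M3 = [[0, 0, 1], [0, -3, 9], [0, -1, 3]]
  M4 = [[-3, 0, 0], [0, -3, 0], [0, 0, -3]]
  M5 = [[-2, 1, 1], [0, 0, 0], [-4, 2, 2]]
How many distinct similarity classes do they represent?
4 classes: {M1, M3}, {M2}, {M4}, {M5}

Characteristic polynomials: χ_{M1} = x^3, χ_{M2} = (x + 3)^3, χ_{M3} = x^3, χ_{M4} = (x + 3)^3, χ_{M5} = x^3.

{M1, M3}: invariant factors x^3.

{M2}: invariant factors x + 3, (x + 3)^2.

{M4}: invariant factors x + 3, x + 3, x + 3.

{M5}: invariant factors x, x^2.

Matrices are similar if and only if their invariant-factor lists agree; the partition into similarity classes is {M1, M3}, {M2}, {M4}, {M5}.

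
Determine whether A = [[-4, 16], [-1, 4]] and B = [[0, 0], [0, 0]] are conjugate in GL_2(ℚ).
No.

Both have characteristic polynomial x^2, but the minimal polynomial of A is x^2 while the minimal polynomial of B is x. The minimal polynomial is a similarity invariant, so A and B are not similar.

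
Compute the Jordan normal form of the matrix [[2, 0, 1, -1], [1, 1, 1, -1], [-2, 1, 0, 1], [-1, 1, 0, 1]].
The characteristic polynomial is det(xI - A) = (x - 1)^4, so the eigenvalues are 1 (algebraic multiplicity 4).

For λ = 1: rank(A - I) = 2, rank((A - I)^2) = 0. The eigenspace has dimension 4 - 2 = 2, so there are 2 Jordan blocks; the rank sequence gives block sizes [2, 2].

Assembling the blocks gives the Jordan form J above.

J = [[1, 1, 0, 0], [0, 1, 0, 0], [0, 0, 1, 1], [0, 0, 0, 1]]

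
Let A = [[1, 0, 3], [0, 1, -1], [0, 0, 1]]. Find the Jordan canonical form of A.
J = [[1, 1, 0], [0, 1, 0], [0, 0, 1]]

The characteristic polynomial is det(xI - A) = (x - 1)^3, so the eigenvalues are 1 (algebraic multiplicity 3).

For λ = 1: rank(A - I) = 1, rank((A - I)^2) = 0. The eigenspace has dimension 3 - 1 = 2, so there are 2 Jordan blocks; the rank sequence gives block sizes [2, 1].

Assembling the blocks gives the Jordan form J above.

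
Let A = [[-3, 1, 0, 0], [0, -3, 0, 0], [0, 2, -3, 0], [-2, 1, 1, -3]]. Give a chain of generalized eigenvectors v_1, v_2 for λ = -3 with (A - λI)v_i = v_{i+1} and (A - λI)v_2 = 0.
v_1 = [[2, 1, 2, 0]]^T, v_2 = [[1, 0, 2, -1]]^T

We seek v_1 ∈ ker((A + 3I)^2) \ ker(A + 3I), then set v_{i+1} = (A + 3I) v_i.

One such chain is v_1 = [[2, 1, 2, 0]]^T, v_2 = [[1, 0, 2, -1]]^T. Check: (A + 3I) v_2 = [[0, 0, 0, 0]]^T = 0.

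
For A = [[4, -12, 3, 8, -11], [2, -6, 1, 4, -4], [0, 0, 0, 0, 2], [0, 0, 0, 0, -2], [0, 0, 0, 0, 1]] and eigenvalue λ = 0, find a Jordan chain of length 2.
We seek v_1 ∈ ker(A^2) \ ker(A), then set v_{i+1} = A v_i.

One such chain is v_1 = [[0, 0, 1, 0, 0]]^T, v_2 = [[3, 1, 0, 0, 0]]^T. Check: A v_2 = [[0, 0, 0, 0, 0]]^T = 0.

v_1 = [[0, 0, 1, 0, 0]]^T, v_2 = [[3, 1, 0, 0, 0]]^T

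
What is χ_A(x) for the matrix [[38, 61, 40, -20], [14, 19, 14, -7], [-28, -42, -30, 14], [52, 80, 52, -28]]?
xI - A = [[x - 38, -61, -40, 20], [-14, x - 19, -14, 7], [28, 42, x + 30, -14], [-52, -80, -52, x + 28]].

Expanding det(xI - A) along the first row:
det(xI - A) = + (x - 38)·det([[x - 19, -14, 7], [42, x + 30, -14], [-80, -52, x + 28]]) - (-61)·det([[-14, -14, 7], [28, x + 30, -14], [-52, -52, x + 28]]) + (-40)·det([[-14, x - 19, 7], [28, 42, -14], [-52, -80, x + 28]]) - (20)·det([[-14, x - 19, -14], [28, 42, x + 30], [-52, -80, -52]]).

Evaluating gives χ_A(x) = x^4 + x^3 - 18x^2 - 52x - 40 = (x - 5)(x + 2)^3.

χ_A(x) = (x - 5)(x + 2)^3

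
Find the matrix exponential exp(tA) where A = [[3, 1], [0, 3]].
e^{tA} = [[e^{3*t}, t*e^{3*t}], [0, e^{3*t}]]

A has Jordan form J = [[3, 1], [0, 3]] with A = PJP^{-1}, so e^{tA} = P e^{tJ} P^{-1}.

For a Jordan block J_k(λ), e^{tJ_k(λ)} = e^{λt} · (I + tN + t^2 N^2/2! + ... + t^{k-1} N^{k-1}/(k-1)!) where N is the nilpotent superdiagonal part.

Assembling the blocks and conjugating back gives the entries of e^{tA} as shown above.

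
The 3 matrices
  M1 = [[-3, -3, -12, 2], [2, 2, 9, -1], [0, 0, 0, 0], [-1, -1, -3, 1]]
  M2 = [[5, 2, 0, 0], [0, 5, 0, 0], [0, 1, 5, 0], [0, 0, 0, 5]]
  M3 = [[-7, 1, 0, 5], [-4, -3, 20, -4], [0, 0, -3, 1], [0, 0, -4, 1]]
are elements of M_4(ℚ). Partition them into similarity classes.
3 classes: {M1}, {M2}, {M3}

Characteristic polynomials: χ_{M1} = x^4, χ_{M2} = (x - 5)^4, χ_{M3} = (x + 1)^2(x + 5)^2.

{M1}: invariant factors x, x^3.

{M2}: invariant factors x - 5, x - 5, (x - 5)^2.

{M3}: invariant factors (x + 1)^2(x + 5)^2.

Matrices are similar if and only if their invariant-factor lists agree; the partition into similarity classes is {M1}, {M2}, {M3}.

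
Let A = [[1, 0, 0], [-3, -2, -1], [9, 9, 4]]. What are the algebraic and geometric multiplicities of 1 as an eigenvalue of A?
algebraic multiplicity 3, geometric multiplicity 2

The characteristic polynomial is (x - 1)^3, so the factor x - 1 appears with exponent 3: the algebraic multiplicity is 3.

rank(A - I) = 1, so the eigenspace has dimension 3 - 1 = 2: the geometric multiplicity is 2.

Since 2 < 3, A is not diagonalizable.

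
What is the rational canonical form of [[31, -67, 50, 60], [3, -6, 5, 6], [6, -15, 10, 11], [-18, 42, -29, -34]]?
R = [[0, 0, 0, 3], [1, 0, 0, -6], [0, 1, 0, 3], [0, 0, 1, 1]]

The invariant factors of A (the non-unit diagonal entries of the Smith normal form of xI - A over ℚ[x]) are (x - 1)(x^3 - 3x + 3), each dividing the next. The characteristic polynomial is their product, (x - 1)(x^3 - 3x + 3).

The rational canonical form is the block-diagonal matrix of companion matrices C(f_i):
R = [[0, 0, 0, 3], [1, 0, 0, -6], [0, 1, 0, 3], [0, 0, 1, 1]].

Note the characteristic polynomial does not split into linear factors over ℚ, so A has no Jordan form over ℚ; the rational canonical form exists over any field.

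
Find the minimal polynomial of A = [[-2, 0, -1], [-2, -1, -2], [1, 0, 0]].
m_A(x) = (x + 1)^2

The characteristic polynomial factors as (x + 1)^3. The minimal polynomial is ∏(x - λ)^{k_λ} where k_λ is the size of the largest Jordan block at λ.

For λ = -1: rank(A + I) = 1, and the largest Jordan block has size 2 (the smallest k with rank((A + I)^k) = rank((A + I)^(k+1))).

So m_A(x) = (x + 1)^2.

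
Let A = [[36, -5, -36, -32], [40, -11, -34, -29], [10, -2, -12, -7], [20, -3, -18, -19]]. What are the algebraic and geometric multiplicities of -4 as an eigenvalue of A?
The characteristic polynomial is (x - 6)(x + 4)^3, so the factor x + 4 appears with exponent 3: the algebraic multiplicity is 3.

rank(A + 4I) = 3, so the eigenspace has dimension 4 - 3 = 1: the geometric multiplicity is 1.

Since 1 < 3, A is not diagonalizable.

algebraic multiplicity 3, geometric multiplicity 1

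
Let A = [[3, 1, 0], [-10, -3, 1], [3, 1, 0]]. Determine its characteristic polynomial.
χ_A(x) = x^3

xI - A = [[x - 3, -1, 0], [10, x + 3, -1], [-3, -1, x]].

Expanding det(xI - A) along the first row:
det(xI - A) = + (x - 3)·det([[x + 3, -1], [-1, x]]) - (-1)·det([[10, -1], [-3, x]]) + (0)·det([[10, x + 3], [-3, -1]]).

Evaluating gives χ_A(x) = x^3.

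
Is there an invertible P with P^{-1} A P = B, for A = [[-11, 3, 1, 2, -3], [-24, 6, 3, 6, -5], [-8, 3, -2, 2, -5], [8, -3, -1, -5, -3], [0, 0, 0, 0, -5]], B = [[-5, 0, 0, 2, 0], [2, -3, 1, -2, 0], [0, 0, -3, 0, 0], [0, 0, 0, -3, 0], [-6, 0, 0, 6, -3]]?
Yes.

Two matrices over a field are similar if and only if they have the same invariant factors.

Both A and B have characteristic polynomial (x + 3)^4(x + 5) and minimal polynomial (x + 3)^2(x + 5). Computing further, both have invariant factors x + 3, x + 3, (x + 3)^2(x + 5). Hence A and B are similar.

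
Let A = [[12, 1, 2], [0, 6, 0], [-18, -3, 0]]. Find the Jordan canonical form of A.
J = [[6, 1, 0], [0, 6, 0], [0, 0, 6]]

The characteristic polynomial is det(xI - A) = (x - 6)^3, so the eigenvalues are 6 (algebraic multiplicity 3).

For λ = 6: rank(A - 6I) = 1, rank((A - 6I)^2) = 0. The eigenspace has dimension 3 - 1 = 2, so there are 2 Jordan blocks; the rank sequence gives block sizes [2, 1].

Assembling the blocks gives the Jordan form J above.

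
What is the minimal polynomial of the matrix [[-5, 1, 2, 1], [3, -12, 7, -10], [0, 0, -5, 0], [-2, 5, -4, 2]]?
The characteristic polynomial factors as (x + 5)^4. The minimal polynomial is ∏(x - λ)^{k_λ} where k_λ is the size of the largest Jordan block at λ.

For λ = -5: rank(A + 5I) = 2, and the largest Jordan block has size 3 (the smallest k with rank((A + 5I)^k) = rank((A + 5I)^(k+1))).

So m_A(x) = (x + 5)^3.

m_A(x) = (x + 5)^3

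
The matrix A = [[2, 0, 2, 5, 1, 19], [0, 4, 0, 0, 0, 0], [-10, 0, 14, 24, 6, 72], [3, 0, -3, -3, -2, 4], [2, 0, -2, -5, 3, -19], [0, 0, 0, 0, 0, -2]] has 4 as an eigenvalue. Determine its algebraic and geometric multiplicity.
The characteristic polynomial is (x - 4)^5(x + 2), so the factor x - 4 appears with exponent 5: the algebraic multiplicity is 5.

rank(A - 4I) = 3, so the eigenspace has dimension 6 - 3 = 3: the geometric multiplicity is 3.

Since 3 < 5, A is not diagonalizable.

algebraic multiplicity 5, geometric multiplicity 3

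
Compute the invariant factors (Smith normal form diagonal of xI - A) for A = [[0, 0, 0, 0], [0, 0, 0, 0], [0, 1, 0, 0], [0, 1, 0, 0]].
x, x, x^2

The Jordan structure of A has elementary divisors x^2, x, x. Arranging the block sizes at each eigenvalue in decreasing order and taking row products gives the invariant factors.

Invariant factors (smallest first, each dividing the next): x, x, x^2.

Check: the last factor x^2 is the minimal polynomial, and the product x^4 is the characteristic polynomial.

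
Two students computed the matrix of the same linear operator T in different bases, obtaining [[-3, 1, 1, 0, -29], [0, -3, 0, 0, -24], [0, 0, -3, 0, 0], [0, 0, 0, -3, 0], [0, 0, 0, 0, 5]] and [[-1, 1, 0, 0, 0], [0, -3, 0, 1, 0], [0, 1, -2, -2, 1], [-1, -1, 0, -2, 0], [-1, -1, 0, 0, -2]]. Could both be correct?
No.

trace(A) = -7 but trace(B) = -10. The trace is a similarity invariant, so A and B are not similar.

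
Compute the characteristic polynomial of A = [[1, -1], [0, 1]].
χ_A(x) = (x - 1)^2

xI - A = [[x - 1, 1], [0, x - 1]].

Expanding det(xI - A) along the first row:
det(xI - A) = + (x - 1)·det([[x - 1]]) - (1)·det([[0]]).

Evaluating gives χ_A(x) = x^2 - 2x + 1 = (x - 1)^2.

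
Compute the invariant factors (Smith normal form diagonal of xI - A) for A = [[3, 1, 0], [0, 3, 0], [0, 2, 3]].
x - 3, (x - 3)^2

The Jordan structure of A has elementary divisors (x - 3)^2, (x - 3). Arranging the block sizes at each eigenvalue in decreasing order and taking row products gives the invariant factors.

Invariant factors (smallest first, each dividing the next): x - 3, (x - 3)^2.

Check: the last factor (x - 3)^2 is the minimal polynomial, and the product (x - 3)^3 is the characteristic polynomial.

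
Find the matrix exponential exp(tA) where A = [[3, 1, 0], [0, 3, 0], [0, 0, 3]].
e^{tA} = [[e^{3*t}, t*e^{3*t}, 0], [0, e^{3*t}, 0], [0, 0, e^{3*t}]]

A has Jordan form J = [[3, 1, 0], [0, 3, 0], [0, 0, 3]] with A = PJP^{-1}, so e^{tA} = P e^{tJ} P^{-1}.

For a Jordan block J_k(λ), e^{tJ_k(λ)} = e^{λt} · (I + tN + t^2 N^2/2! + ... + t^{k-1} N^{k-1}/(k-1)!) where N is the nilpotent superdiagonal part.

Assembling the blocks and conjugating back gives the entries of e^{tA} as shown above.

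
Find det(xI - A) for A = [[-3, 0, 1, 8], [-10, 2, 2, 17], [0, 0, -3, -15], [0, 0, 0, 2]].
χ_A(x) = (x - 2)^2(x + 3)^2

xI - A = [[x + 3, 0, -1, -8], [10, x - 2, -2, -17], [0, 0, x + 3, 15], [0, 0, 0, x - 2]].

Expanding det(xI - A) along the first row:
det(xI - A) = + (x + 3)·det([[x - 2, -2, -17], [0, x + 3, 15], [0, 0, x - 2]]) - (0)·det([[10, -2, -17], [0, x + 3, 15], [0, 0, x - 2]]) + (-1)·det([[10, x - 2, -17], [0, 0, 15], [0, 0, x - 2]]) - (-8)·det([[10, x - 2, -2], [0, 0, x + 3], [0, 0, 0]]).

Evaluating gives χ_A(x) = x^4 + 2x^3 - 11x^2 - 12x + 36 = (x - 2)^2(x + 3)^2.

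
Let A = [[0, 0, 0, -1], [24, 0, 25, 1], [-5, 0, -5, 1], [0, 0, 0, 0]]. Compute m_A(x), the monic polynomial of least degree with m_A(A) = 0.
m_A(x) = x^3(x + 5)

The characteristic polynomial factors as x^3(x + 5). The minimal polynomial is ∏(x - λ)^{k_λ} where k_λ is the size of the largest Jordan block at λ.

For λ = -5: rank(A + 5I) = 3, and the largest Jordan block has size 1 (the smallest k with rank((A + 5I)^k) = rank((A + 5I)^(k+1))).
For λ = 0: rank(A) = 3, and the largest Jordan block has size 3 (the smallest k with rank(A^k) = rank(A^(k+1))).

So m_A(x) = x^3(x + 5).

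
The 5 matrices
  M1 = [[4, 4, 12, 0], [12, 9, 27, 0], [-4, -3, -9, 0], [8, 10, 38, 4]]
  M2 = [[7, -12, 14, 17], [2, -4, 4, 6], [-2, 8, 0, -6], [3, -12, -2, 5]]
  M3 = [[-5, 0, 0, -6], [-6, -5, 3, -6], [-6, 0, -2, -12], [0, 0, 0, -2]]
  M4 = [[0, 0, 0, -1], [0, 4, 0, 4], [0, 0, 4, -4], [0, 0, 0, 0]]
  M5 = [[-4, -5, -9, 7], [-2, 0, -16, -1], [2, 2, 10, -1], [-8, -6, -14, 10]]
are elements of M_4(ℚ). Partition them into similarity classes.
3 classes: {M1, M2, M4}, {M3}, {M5}

Characteristic polynomials: χ_{M1} = x^2(x - 4)^2, χ_{M2} = x^2(x - 4)^2, χ_{M3} = (x + 2)^2(x + 5)^2, χ_{M4} = x^2(x - 4)^2, χ_{M5} = (x - 4)^4.

{M1, M2, M4}: invariant factors x - 4, x^2(x - 4).

{M3}: invariant factors (x + 2)(x + 5), (x + 2)(x + 5).

{M5}: invariant factors (x - 4)^2, (x - 4)^2.

Matrices are similar if and only if their invariant-factor lists agree; the partition into similarity classes is {M1, M2, M4}, {M3}, {M5}.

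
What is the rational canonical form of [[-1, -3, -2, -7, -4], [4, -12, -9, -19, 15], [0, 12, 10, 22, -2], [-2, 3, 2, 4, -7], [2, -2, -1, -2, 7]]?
R = [[0, -1, 0, 0, 0], [1, 4, 0, 0, 0], [0, 0, 0, 0, 0], [0, 0, 1, 0, -1], [0, 0, 0, 1, 4]]

The invariant factors of A (the non-unit diagonal entries of the Smith normal form of xI - A over ℚ[x]) are x^2 - 4x + 1, x(x^2 - 4x + 1), each dividing the next. The characteristic polynomial is their product, x(x^2 - 4x + 1)^2.

The rational canonical form is the block-diagonal matrix of companion matrices C(f_i):
R = [[0, -1, 0, 0, 0], [1, 4, 0, 0, 0], [0, 0, 0, 0, 0], [0, 0, 1, 0, -1], [0, 0, 0, 1, 4]].

Note the characteristic polynomial does not split into linear factors over ℚ, so A has no Jordan form over ℚ; the rational canonical form exists over any field.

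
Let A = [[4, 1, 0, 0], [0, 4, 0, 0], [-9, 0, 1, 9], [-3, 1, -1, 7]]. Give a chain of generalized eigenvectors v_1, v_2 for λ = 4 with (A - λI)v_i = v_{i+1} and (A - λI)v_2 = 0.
We seek v_1 ∈ ker((A - 4I)^2) \ ker(A - 4I), then set v_{i+1} = (A - 4I) v_i.

One such chain is v_1 = [[-2, 1, 0, -2]]^T, v_2 = [[1, 0, 0, 1]]^T. Check: (A - 4I) v_2 = [[0, 0, 0, 0]]^T = 0.

v_1 = [[-2, 1, 0, -2]]^T, v_2 = [[1, 0, 0, 1]]^T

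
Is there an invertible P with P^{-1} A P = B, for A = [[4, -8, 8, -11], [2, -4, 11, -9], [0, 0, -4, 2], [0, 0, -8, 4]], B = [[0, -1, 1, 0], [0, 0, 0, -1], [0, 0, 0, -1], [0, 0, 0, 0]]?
Yes.

Two matrices over a field are similar if and only if they have the same invariant factors.

Both A and B have characteristic polynomial x^4 and minimal polynomial x^2. Computing further, both have invariant factors x^2, x^2. Hence A and B are similar.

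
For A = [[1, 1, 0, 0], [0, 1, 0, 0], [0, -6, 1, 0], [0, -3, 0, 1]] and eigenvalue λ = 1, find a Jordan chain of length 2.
v_1 = [[1, 1, -4, -2]]^T, v_2 = [[1, 0, -6, -3]]^T

We seek v_1 ∈ ker((A - I)^2) \ ker(A - I), then set v_{i+1} = (A - I) v_i.

One such chain is v_1 = [[1, 1, -4, -2]]^T, v_2 = [[1, 0, -6, -3]]^T. Check: (A - I) v_2 = [[0, 0, 0, 0]]^T = 0.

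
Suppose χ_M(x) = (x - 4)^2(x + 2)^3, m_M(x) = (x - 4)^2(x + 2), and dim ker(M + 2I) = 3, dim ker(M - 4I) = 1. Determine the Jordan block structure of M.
Jordan blocks: (-2, 1), (-2, 1), (-2, 1), (4, 2)

λ = -2: algebraic multiplicity 3 (exponent in χ_M), largest block size 1 (exponent in m_M), 3 blocks (geometric multiplicity). These force block sizes [1, 1, 1].
λ = 4: algebraic multiplicity 2 (exponent in χ_M), largest block size 2 (exponent in m_M), 1 block (geometric multiplicity). This forces block sizes [2].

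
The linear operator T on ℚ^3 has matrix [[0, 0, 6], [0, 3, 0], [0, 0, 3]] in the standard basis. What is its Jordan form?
The characteristic polynomial is det(xI - A) = x(x - 3)^2, so the eigenvalues are 0 (algebraic multiplicity 1), 3 (algebraic multiplicity 2).

For λ = 0: algebraic multiplicity 1 gives one 1×1 block.

For λ = 3: rank(A - 3I) = 1. The eigenspace has dimension 3 - 1 = 2, so there are 2 Jordan blocks; the rank sequence gives block sizes [1, 1].

Assembling the blocks gives the Jordan form J above.

J = [[0, 0, 0], [0, 3, 0], [0, 0, 3]]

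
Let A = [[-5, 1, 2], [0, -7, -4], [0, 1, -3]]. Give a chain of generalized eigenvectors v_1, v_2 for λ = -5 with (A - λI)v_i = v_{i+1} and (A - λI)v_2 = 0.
We seek v_1 ∈ ker((A + 5I)^2) \ ker(A + 5I), then set v_{i+1} = (A + 5I) v_i.

One such chain is v_1 = [[1, 1, 0]]^T, v_2 = [[1, -2, 1]]^T. Check: (A + 5I) v_2 = [[0, 0, 0]]^T = 0.

v_1 = [[1, 1, 0]]^T, v_2 = [[1, -2, 1]]^T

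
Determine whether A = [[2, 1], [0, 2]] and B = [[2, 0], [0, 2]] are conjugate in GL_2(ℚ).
Both have characteristic polynomial (x - 2)^2, but the minimal polynomial of A is (x - 2)^2 while the minimal polynomial of B is x - 2. The minimal polynomial is a similarity invariant, so A and B are not similar.

No.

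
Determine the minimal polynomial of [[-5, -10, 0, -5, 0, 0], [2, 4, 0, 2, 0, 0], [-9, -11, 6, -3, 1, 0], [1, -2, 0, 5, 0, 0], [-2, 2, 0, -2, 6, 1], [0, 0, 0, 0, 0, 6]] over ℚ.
The characteristic polynomial factors as x(x - 6)^3(x - 2)^2. The minimal polynomial is ∏(x - λ)^{k_λ} where k_λ is the size of the largest Jordan block at λ.

For λ = 0: rank(A) = 5, and the largest Jordan block has size 1 (the smallest k with rank(A^k) = rank(A^(k+1))).
For λ = 2: rank(A - 2I) = 5, and the largest Jordan block has size 2 (the smallest k with rank((A - 2I)^k) = rank((A - 2I)^(k+1))).
For λ = 6: rank(A - 6I) = 5, and the largest Jordan block has size 3 (the smallest k with rank((A - 6I)^k) = rank((A - 6I)^(k+1))).

So m_A(x) = x(x - 6)^3(x - 2)^2.

m_A(x) = x(x - 6)^3(x - 2)^2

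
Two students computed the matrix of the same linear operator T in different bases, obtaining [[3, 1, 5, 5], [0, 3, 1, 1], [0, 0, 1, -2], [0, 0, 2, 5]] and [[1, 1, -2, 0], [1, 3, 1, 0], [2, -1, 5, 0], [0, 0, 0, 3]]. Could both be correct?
Yes.

Two matrices over a field are similar if and only if they have the same invariant factors.

Both A and B have characteristic polynomial (x - 3)^4 and minimal polynomial (x - 3)^3. Computing further, both have invariant factors x - 3, (x - 3)^3. Hence A and B are similar.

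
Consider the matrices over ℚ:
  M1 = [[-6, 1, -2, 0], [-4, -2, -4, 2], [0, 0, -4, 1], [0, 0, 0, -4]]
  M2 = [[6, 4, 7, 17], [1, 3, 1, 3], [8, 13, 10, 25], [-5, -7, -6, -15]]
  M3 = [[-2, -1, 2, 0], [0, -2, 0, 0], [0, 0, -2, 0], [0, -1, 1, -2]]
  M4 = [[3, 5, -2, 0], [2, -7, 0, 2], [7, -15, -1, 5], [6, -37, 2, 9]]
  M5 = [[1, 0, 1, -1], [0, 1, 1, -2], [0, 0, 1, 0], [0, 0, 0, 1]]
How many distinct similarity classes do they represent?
Characteristic polynomials: χ_{M1} = (x + 4)^4, χ_{M2} = (x - 1)^4, χ_{M3} = (x + 2)^4, χ_{M4} = (x - 1)^4, χ_{M5} = (x - 1)^4.

{M1}: invariant factors (x + 4)^2, (x + 4)^2.

{M2, M4, M5}: invariant factors (x - 1)^2, (x - 1)^2.

{M3}: invariant factors (x + 2)^2, (x + 2)^2.

Matrices are similar if and only if their invariant-factor lists agree; the partition into similarity classes is {M1}, {M2, M4, M5}, {M3}.

3 classes: {M1}, {M2, M4, M5}, {M3}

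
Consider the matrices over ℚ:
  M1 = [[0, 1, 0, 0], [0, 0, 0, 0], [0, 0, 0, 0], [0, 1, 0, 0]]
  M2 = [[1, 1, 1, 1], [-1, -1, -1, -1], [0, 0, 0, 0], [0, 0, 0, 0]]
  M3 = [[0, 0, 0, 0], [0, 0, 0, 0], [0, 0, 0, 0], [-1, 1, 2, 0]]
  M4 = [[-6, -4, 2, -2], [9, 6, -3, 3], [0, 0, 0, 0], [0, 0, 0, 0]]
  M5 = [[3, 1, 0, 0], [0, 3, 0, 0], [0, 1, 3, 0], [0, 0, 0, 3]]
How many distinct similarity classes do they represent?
2 classes: {M1, M2, M3, M4}, {M5}

Characteristic polynomials: χ_{M1} = x^4, χ_{M2} = x^4, χ_{M3} = x^4, χ_{M4} = x^4, χ_{M5} = (x - 3)^4.

{M1, M2, M3, M4}: invariant factors x, x, x^2.

{M5}: invariant factors x - 3, x - 3, (x - 3)^2.

Matrices are similar if and only if their invariant-factor lists agree; the partition into similarity classes is {M1, M2, M3, M4}, {M5}.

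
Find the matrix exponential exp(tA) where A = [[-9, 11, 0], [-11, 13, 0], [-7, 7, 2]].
e^{tA} = [[(1 - 11*t)*e^{2*t}, 11*t*e^{2*t}, 0], [-11*t*e^{2*t}, (11*t + 1)*e^{2*t}, 0], [-7*t*e^{2*t}, 7*t*e^{2*t}, e^{2*t}]]

A has Jordan form J = [[2, 1, 0], [0, 2, 0], [0, 0, 2]] with A = PJP^{-1}, so e^{tA} = P e^{tJ} P^{-1}.

For a Jordan block J_k(λ), e^{tJ_k(λ)} = e^{λt} · (I + tN + t^2 N^2/2! + ... + t^{k-1} N^{k-1}/(k-1)!) where N is the nilpotent superdiagonal part.

Assembling the blocks and conjugating back gives the entries of e^{tA} as shown above.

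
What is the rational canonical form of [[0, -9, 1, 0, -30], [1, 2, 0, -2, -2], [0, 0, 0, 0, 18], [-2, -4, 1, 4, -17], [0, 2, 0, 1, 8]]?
R = [[0, -9, 0, 0, 0], [1, 6, 0, 0, 0], [0, 0, 0, 0, 18], [0, 0, 1, 0, -21], [0, 0, 0, 1, 8]]

The invariant factors of A (the non-unit diagonal entries of the Smith normal form of xI - A over ℚ[x]) are (x - 3)^2, (x - 3)^2(x - 2), each dividing the next. The characteristic polynomial is their product, (x - 3)^4(x - 2).

The rational canonical form is the block-diagonal matrix of companion matrices C(f_i):
R = [[0, -9, 0, 0, 0], [1, 6, 0, 0, 0], [0, 0, 0, 0, 18], [0, 0, 1, 0, -21], [0, 0, 0, 1, 8]].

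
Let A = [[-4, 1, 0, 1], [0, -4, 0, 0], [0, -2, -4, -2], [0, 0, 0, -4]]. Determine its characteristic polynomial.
χ_A(x) = (x + 4)^4

xI - A = [[x + 4, -1, 0, -1], [0, x + 4, 0, 0], [0, 2, x + 4, 2], [0, 0, 0, x + 4]].

Expanding det(xI - A) along the first row:
det(xI - A) = + (x + 4)·det([[x + 4, 0, 0], [2, x + 4, 2], [0, 0, x + 4]]) - (-1)·det([[0, 0, 0], [0, x + 4, 2], [0, 0, x + 4]]) + (0)·det([[0, x + 4, 0], [0, 2, 2], [0, 0, x + 4]]) - (-1)·det([[0, x + 4, 0], [0, 2, x + 4], [0, 0, 0]]).

Evaluating gives χ_A(x) = x^4 + 16x^3 + 96x^2 + 256x + 256 = (x + 4)^4.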